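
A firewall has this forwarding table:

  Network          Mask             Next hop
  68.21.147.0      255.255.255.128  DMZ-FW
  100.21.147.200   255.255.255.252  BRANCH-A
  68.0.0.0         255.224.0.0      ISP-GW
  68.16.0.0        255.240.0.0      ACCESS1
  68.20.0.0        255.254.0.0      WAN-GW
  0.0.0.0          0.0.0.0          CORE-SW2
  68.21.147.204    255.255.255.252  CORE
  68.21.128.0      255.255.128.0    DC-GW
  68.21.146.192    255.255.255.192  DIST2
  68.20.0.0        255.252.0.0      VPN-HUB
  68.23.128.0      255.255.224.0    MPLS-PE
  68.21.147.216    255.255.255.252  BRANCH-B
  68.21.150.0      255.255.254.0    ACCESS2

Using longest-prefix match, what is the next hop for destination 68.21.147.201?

Routes whose prefix contains 68.21.147.201:
  0.0.0.0/0 (default, matches everything) -> CORE-SW2
  68.0.0.0/11 (68.0.0.0 - 68.31.255.255) -> ISP-GW
  68.16.0.0/12 (68.16.0.0 - 68.31.255.255) -> ACCESS1
  68.20.0.0/14 (68.20.0.0 - 68.23.255.255) -> VPN-HUB
  68.20.0.0/15 (68.20.0.0 - 68.21.255.255) -> WAN-GW
  68.21.128.0/17 (68.21.128.0 - 68.21.255.255) -> DC-GW
More-specific entries that do NOT match:
  100.21.147.200/30 (100.21.147.200 - 100.21.147.203) does not contain 68.21.147.201
  68.21.147.204/30 (68.21.147.204 - 68.21.147.207) does not contain 68.21.147.201
  68.21.147.216/30 (68.21.147.216 - 68.21.147.219) does not contain 68.21.147.201
  68.21.146.192/26 (68.21.146.192 - 68.21.146.255) does not contain 68.21.147.201
  68.21.147.0/25 (68.21.147.0 - 68.21.147.127) does not contain 68.21.147.201
  68.21.150.0/23 (68.21.150.0 - 68.21.151.255) does not contain 68.21.147.201
  68.23.128.0/19 (68.23.128.0 - 68.23.159.255) does not contain 68.21.147.201
Longest matching prefix is /17 -> next hop DC-GW.

DC-GW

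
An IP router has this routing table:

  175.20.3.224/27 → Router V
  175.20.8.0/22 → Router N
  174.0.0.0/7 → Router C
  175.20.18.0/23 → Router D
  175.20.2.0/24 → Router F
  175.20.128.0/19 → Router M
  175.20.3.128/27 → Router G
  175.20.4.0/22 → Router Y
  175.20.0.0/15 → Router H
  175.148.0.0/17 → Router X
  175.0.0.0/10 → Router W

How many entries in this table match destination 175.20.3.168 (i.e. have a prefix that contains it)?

Prefixes containing 175.20.3.168:
  174.0.0.0/7 (174.0.0.0 - 175.255.255.255)
  175.0.0.0/10 (175.0.0.0 - 175.63.255.255)
  175.20.0.0/15 (175.20.0.0 - 175.21.255.255)
Total matching entries: 3.

3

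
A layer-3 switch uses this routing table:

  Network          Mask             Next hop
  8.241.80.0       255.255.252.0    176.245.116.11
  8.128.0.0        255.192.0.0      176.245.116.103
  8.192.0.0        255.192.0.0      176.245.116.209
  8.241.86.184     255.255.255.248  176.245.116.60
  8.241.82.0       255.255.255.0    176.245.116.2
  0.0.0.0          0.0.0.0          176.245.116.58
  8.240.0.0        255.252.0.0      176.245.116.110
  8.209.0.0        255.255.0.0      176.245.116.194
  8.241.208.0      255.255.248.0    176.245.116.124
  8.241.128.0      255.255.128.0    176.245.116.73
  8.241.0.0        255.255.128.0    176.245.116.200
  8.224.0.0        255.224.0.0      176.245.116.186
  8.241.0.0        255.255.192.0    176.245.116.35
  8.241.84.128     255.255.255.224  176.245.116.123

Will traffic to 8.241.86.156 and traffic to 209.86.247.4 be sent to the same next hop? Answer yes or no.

8.241.86.156: longest match 8.241.0.0/17 -> 176.245.116.200
209.86.247.4: longest match 0.0.0.0/0 -> 176.245.116.58

no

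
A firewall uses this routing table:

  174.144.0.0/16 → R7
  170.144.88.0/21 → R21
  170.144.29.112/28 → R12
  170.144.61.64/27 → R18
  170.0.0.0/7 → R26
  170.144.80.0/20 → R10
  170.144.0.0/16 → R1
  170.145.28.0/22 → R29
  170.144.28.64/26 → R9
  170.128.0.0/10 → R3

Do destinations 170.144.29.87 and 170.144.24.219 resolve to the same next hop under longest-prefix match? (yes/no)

yes

170.144.29.87: longest match 170.144.0.0/16 -> R1
170.144.24.219: longest match 170.144.0.0/16 -> R1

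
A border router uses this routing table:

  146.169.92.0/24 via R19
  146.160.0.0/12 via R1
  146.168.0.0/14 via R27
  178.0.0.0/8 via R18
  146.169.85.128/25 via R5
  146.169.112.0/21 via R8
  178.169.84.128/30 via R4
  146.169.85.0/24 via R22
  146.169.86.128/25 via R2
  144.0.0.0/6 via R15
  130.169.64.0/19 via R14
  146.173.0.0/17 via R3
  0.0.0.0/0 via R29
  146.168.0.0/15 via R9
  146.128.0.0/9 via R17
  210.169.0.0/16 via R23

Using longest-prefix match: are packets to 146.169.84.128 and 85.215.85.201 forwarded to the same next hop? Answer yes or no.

no

146.169.84.128: longest match 146.168.0.0/15 -> R9
85.215.85.201: longest match 0.0.0.0/0 -> R29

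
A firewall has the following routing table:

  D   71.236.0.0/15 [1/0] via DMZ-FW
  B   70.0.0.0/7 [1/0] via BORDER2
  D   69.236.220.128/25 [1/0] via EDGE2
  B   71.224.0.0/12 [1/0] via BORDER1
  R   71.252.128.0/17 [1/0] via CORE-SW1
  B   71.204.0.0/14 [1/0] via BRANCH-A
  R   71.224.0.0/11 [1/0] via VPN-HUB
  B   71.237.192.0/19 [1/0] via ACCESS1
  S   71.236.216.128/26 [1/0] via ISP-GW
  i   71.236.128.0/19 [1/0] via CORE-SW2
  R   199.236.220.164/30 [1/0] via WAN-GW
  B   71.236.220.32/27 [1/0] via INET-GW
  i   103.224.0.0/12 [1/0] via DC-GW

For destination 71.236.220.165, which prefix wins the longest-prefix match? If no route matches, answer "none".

Entries matching 71.236.220.165:
  70.0.0.0/7 (70.0.0.0 - 71.255.255.255)
  71.224.0.0/11 (71.224.0.0 - 71.255.255.255)
  71.224.0.0/12 (71.224.0.0 - 71.239.255.255)
  71.236.0.0/15 (71.236.0.0 - 71.237.255.255)
Most specific is 71.236.0.0/15.

71.236.0.0/15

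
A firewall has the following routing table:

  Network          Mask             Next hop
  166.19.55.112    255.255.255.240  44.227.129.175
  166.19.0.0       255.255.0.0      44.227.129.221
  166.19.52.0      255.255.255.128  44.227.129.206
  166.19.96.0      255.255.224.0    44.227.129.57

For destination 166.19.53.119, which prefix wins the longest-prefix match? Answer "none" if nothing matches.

166.19.0.0/16

Entries matching 166.19.53.119:
  166.19.0.0/16 (166.19.0.0 - 166.19.255.255)
Most specific is 166.19.0.0/16.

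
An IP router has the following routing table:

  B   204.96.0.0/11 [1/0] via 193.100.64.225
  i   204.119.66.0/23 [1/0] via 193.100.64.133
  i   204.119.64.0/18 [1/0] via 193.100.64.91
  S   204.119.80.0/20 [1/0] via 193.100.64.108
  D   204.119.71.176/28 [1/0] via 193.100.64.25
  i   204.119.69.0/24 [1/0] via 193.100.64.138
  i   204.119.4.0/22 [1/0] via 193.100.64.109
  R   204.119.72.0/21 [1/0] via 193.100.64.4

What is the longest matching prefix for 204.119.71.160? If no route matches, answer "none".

Entries matching 204.119.71.160:
  204.96.0.0/11 (204.96.0.0 - 204.127.255.255)
  204.119.64.0/18 (204.119.64.0 - 204.119.127.255)
Most specific is 204.119.64.0/18.

204.119.64.0/18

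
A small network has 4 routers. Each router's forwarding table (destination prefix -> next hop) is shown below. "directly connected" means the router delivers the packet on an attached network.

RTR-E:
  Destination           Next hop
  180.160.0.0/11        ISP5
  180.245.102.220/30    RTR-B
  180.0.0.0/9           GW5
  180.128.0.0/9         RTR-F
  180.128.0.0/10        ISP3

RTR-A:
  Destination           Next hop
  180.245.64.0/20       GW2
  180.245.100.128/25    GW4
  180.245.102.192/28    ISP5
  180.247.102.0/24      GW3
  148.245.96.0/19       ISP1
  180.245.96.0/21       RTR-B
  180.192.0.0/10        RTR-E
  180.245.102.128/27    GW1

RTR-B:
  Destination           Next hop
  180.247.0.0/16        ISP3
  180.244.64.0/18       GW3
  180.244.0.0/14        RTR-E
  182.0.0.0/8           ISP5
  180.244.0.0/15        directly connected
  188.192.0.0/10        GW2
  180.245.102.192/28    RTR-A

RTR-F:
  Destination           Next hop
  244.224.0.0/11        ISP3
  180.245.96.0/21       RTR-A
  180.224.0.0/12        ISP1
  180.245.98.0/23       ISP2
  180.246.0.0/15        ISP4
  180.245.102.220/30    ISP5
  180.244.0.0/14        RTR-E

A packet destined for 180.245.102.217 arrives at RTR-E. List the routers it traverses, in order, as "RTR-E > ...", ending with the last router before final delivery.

At RTR-E: longest match for 180.245.102.217 is 180.128.0.0/9 -> RTR-F
At RTR-F: longest match for 180.245.102.217 is 180.245.96.0/21 -> RTR-A
At RTR-A: longest match for 180.245.102.217 is 180.245.96.0/21 -> RTR-B
At RTR-B: longest match for 180.245.102.217 is 180.244.0.0/15 -> directly connected

RTR-E > RTR-F > RTR-A > RTR-B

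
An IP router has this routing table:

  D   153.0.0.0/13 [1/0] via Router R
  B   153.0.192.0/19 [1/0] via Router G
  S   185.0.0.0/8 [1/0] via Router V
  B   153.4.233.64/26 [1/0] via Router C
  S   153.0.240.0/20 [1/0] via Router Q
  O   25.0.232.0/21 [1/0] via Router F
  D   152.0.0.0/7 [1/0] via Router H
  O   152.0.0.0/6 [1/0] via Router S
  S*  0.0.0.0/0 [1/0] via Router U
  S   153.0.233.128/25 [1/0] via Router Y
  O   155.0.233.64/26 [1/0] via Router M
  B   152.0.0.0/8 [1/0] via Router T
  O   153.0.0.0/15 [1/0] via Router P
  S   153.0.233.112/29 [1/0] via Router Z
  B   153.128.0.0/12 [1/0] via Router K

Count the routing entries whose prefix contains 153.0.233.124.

Prefixes containing 153.0.233.124:
  0.0.0.0/0 (default, matches everything)
  152.0.0.0/6 (152.0.0.0 - 155.255.255.255)
  152.0.0.0/7 (152.0.0.0 - 153.255.255.255)
  153.0.0.0/13 (153.0.0.0 - 153.7.255.255)
  153.0.0.0/15 (153.0.0.0 - 153.1.255.255)
Total matching entries: 5.

5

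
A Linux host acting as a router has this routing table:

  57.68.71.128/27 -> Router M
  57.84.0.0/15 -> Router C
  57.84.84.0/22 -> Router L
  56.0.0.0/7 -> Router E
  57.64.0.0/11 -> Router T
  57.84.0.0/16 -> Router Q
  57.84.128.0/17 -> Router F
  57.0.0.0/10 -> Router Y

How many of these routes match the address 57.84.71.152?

Prefixes containing 57.84.71.152:
  56.0.0.0/7 (56.0.0.0 - 57.255.255.255)
  57.64.0.0/11 (57.64.0.0 - 57.95.255.255)
  57.84.0.0/15 (57.84.0.0 - 57.85.255.255)
  57.84.0.0/16 (57.84.0.0 - 57.84.255.255)
Total matching entries: 4.

4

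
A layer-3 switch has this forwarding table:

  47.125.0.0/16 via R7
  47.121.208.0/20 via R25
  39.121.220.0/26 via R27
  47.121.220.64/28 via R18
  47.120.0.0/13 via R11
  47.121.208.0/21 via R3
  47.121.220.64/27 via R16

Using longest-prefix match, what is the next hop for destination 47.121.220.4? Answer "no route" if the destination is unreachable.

R25

Routes whose prefix contains 47.121.220.4:
  47.120.0.0/13 (47.120.0.0 - 47.127.255.255) -> R11
  47.121.208.0/20 (47.121.208.0 - 47.121.223.255) -> R25
More-specific entries that do NOT match:
  47.121.220.64/28 (47.121.220.64 - 47.121.220.79) does not contain 47.121.220.4
  47.121.220.64/27 (47.121.220.64 - 47.121.220.95) does not contain 47.121.220.4
  39.121.220.0/26 (39.121.220.0 - 39.121.220.63) does not contain 47.121.220.4
  47.121.208.0/21 (47.121.208.0 - 47.121.215.255) does not contain 47.121.220.4
Longest matching prefix is /20 -> next hop R25.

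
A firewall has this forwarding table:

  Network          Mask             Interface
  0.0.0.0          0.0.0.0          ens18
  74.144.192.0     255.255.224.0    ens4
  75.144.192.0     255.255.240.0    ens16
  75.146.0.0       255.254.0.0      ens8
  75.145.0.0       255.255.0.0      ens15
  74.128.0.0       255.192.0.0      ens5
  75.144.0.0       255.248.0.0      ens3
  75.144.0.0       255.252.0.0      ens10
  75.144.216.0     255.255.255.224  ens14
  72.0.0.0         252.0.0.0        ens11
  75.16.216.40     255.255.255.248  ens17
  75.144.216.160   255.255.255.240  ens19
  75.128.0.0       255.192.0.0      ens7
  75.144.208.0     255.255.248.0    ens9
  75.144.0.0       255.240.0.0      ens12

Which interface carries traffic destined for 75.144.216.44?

Routes whose prefix contains 75.144.216.44:
  0.0.0.0/0 (default, matches everything) -> ens18
  72.0.0.0/6 (72.0.0.0 - 75.255.255.255) -> ens11
  75.128.0.0/10 (75.128.0.0 - 75.191.255.255) -> ens7
  75.144.0.0/12 (75.144.0.0 - 75.159.255.255) -> ens12
  75.144.0.0/13 (75.144.0.0 - 75.151.255.255) -> ens3
  75.144.0.0/14 (75.144.0.0 - 75.147.255.255) -> ens10
More-specific entries that do NOT match:
  75.16.216.40/29 (75.16.216.40 - 75.16.216.47) does not contain 75.144.216.44
  75.144.216.160/28 (75.144.216.160 - 75.144.216.175) does not contain 75.144.216.44
  75.144.216.0/27 (75.144.216.0 - 75.144.216.31) does not contain 75.144.216.44
  75.144.208.0/21 (75.144.208.0 - 75.144.215.255) does not contain 75.144.216.44
  75.144.192.0/20 (75.144.192.0 - 75.144.207.255) does not contain 75.144.216.44
  74.144.192.0/19 (74.144.192.0 - 74.144.223.255) does not contain 75.144.216.44
  75.145.0.0/16 (75.145.0.0 - 75.145.255.255) does not contain 75.144.216.44
  75.146.0.0/15 (75.146.0.0 - 75.147.255.255) does not contain 75.144.216.44
Longest matching prefix is /14 -> interface ens10.

ens10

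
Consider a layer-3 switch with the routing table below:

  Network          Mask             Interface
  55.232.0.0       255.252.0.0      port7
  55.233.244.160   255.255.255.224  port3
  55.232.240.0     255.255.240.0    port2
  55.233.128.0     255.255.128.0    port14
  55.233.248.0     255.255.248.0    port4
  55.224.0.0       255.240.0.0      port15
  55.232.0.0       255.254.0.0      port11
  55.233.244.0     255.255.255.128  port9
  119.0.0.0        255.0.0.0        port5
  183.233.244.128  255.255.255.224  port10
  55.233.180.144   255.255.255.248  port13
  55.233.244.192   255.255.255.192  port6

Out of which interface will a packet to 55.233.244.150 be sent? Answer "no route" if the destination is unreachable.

Routes whose prefix contains 55.233.244.150:
  55.224.0.0/12 (55.224.0.0 - 55.239.255.255) -> port15
  55.232.0.0/14 (55.232.0.0 - 55.235.255.255) -> port7
  55.232.0.0/15 (55.232.0.0 - 55.233.255.255) -> port11
  55.233.128.0/17 (55.233.128.0 - 55.233.255.255) -> port14
More-specific entries that do NOT match:
  55.233.180.144/29 (55.233.180.144 - 55.233.180.151) does not contain 55.233.244.150
  55.233.244.160/27 (55.233.244.160 - 55.233.244.191) does not contain 55.233.244.150
  183.233.244.128/27 (183.233.244.128 - 183.233.244.159) does not contain 55.233.244.150
  55.233.244.192/26 (55.233.244.192 - 55.233.244.255) does not contain 55.233.244.150
  55.233.244.0/25 (55.233.244.0 - 55.233.244.127) does not contain 55.233.244.150
  55.233.248.0/21 (55.233.248.0 - 55.233.255.255) does not contain 55.233.244.150
  55.232.240.0/20 (55.232.240.0 - 55.232.255.255) does not contain 55.233.244.150
Longest matching prefix is /17 -> interface port14.

port14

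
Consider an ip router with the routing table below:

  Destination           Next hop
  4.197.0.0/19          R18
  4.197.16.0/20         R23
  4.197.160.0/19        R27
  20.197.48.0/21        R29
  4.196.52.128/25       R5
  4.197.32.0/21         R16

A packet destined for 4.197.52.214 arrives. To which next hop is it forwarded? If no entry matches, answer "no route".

No entry's prefix contains 4.197.52.214; there is no default route.

no route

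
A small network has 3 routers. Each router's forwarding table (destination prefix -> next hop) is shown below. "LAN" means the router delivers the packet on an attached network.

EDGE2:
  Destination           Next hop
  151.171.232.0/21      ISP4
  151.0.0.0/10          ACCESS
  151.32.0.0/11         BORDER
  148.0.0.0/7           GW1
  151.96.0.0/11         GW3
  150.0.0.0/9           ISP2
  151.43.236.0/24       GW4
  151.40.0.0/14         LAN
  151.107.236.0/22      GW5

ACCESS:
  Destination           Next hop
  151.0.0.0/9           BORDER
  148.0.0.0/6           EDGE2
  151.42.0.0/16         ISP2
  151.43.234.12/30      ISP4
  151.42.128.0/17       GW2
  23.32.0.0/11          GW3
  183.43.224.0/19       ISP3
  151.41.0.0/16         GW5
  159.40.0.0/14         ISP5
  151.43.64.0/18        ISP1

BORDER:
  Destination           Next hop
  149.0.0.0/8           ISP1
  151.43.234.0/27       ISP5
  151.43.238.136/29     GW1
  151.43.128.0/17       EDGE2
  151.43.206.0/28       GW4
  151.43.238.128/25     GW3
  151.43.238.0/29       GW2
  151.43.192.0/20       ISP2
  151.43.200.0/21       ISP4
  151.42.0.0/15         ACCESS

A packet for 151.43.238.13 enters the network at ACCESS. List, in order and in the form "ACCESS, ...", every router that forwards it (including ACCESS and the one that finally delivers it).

ACCESS, BORDER, EDGE2

At ACCESS: longest match for 151.43.238.13 is 151.0.0.0/9 -> BORDER
At BORDER: longest match for 151.43.238.13 is 151.43.128.0/17 -> EDGE2
At EDGE2: longest match for 151.43.238.13 is 151.40.0.0/14 -> LAN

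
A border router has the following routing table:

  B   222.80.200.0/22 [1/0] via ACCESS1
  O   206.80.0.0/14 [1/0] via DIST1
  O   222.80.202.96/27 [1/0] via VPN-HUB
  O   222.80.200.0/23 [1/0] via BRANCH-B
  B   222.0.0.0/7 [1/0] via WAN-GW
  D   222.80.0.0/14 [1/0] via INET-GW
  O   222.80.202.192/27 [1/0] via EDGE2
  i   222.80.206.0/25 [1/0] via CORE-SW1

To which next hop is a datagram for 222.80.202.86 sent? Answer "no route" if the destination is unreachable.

Routes whose prefix contains 222.80.202.86:
  222.0.0.0/7 (222.0.0.0 - 223.255.255.255) -> WAN-GW
  222.80.0.0/14 (222.80.0.0 - 222.83.255.255) -> INET-GW
  222.80.200.0/22 (222.80.200.0 - 222.80.203.255) -> ACCESS1
More-specific entries that do NOT match:
  222.80.202.96/27 (222.80.202.96 - 222.80.202.127) does not contain 222.80.202.86
  222.80.202.192/27 (222.80.202.192 - 222.80.202.223) does not contain 222.80.202.86
  222.80.206.0/25 (222.80.206.0 - 222.80.206.127) does not contain 222.80.202.86
  222.80.200.0/23 (222.80.200.0 - 222.80.201.255) does not contain 222.80.202.86
Longest matching prefix is /22 -> next hop ACCESS1.

ACCESS1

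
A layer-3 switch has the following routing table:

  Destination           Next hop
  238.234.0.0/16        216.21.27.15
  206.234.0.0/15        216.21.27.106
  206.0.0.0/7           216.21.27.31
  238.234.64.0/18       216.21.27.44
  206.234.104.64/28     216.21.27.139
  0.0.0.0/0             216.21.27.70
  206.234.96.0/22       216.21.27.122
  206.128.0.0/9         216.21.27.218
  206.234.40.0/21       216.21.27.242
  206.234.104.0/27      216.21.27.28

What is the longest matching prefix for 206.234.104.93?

206.234.0.0/15

Entries matching 206.234.104.93:
  0.0.0.0/0 (default, matches everything)
  206.0.0.0/7 (206.0.0.0 - 207.255.255.255)
  206.128.0.0/9 (206.128.0.0 - 206.255.255.255)
  206.234.0.0/15 (206.234.0.0 - 206.235.255.255)
Most specific is 206.234.0.0/15.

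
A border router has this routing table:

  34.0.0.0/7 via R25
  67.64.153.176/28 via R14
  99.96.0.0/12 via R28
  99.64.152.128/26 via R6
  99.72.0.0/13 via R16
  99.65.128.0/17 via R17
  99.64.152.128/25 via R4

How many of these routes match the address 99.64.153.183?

0

No listed prefix contains 99.64.153.183.
Total matching entries: 0.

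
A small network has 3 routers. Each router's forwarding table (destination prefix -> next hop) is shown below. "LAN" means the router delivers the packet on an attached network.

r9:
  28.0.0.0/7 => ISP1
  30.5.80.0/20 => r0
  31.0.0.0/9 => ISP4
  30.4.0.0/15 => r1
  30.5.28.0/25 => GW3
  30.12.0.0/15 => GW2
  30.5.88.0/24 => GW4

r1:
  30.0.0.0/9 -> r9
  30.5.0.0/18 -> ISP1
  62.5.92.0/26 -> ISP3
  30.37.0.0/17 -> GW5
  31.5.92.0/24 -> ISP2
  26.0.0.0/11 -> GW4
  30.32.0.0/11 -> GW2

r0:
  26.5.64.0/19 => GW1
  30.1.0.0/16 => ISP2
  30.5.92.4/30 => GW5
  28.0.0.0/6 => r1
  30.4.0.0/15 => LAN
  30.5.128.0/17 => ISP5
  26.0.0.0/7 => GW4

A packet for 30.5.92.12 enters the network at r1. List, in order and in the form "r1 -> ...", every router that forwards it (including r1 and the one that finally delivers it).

r1 -> r9 -> r0

At r1: longest match for 30.5.92.12 is 30.0.0.0/9 -> r9
At r9: longest match for 30.5.92.12 is 30.5.80.0/20 -> r0
At r0: longest match for 30.5.92.12 is 30.4.0.0/15 -> LAN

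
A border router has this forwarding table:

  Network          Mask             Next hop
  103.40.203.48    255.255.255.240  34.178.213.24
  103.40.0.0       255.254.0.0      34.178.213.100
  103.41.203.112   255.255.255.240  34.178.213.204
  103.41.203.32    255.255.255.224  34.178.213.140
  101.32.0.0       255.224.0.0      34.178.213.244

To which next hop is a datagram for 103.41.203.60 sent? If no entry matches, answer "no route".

34.178.213.140

Routes whose prefix contains 103.41.203.60:
  103.40.0.0/15 (103.40.0.0 - 103.41.255.255) -> 34.178.213.100
  103.41.203.32/27 (103.41.203.32 - 103.41.203.63) -> 34.178.213.140
More-specific entries that do NOT match:
  103.40.203.48/28 (103.40.203.48 - 103.40.203.63) does not contain 103.41.203.60
  103.41.203.112/28 (103.41.203.112 - 103.41.203.127) does not contain 103.41.203.60
Longest matching prefix is /27 -> next hop 34.178.213.140.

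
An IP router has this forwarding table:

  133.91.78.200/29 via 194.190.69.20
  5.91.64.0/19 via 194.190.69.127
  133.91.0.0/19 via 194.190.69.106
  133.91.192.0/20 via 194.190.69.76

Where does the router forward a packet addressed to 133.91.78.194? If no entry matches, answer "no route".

no route

No entry's prefix contains 133.91.78.194; there is no default route.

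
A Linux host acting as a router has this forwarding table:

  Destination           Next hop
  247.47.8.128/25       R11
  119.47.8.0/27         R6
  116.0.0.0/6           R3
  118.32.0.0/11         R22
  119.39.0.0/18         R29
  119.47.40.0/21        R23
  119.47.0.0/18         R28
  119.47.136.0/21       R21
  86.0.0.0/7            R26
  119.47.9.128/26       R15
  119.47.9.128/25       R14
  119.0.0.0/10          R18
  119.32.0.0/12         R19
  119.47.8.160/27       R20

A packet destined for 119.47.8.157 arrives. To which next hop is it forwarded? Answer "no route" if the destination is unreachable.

R28

Routes whose prefix contains 119.47.8.157:
  116.0.0.0/6 (116.0.0.0 - 119.255.255.255) -> R3
  119.0.0.0/10 (119.0.0.0 - 119.63.255.255) -> R18
  119.32.0.0/12 (119.32.0.0 - 119.47.255.255) -> R19
  119.47.0.0/18 (119.47.0.0 - 119.47.63.255) -> R28
More-specific entries that do NOT match:
  119.47.8.0/27 (119.47.8.0 - 119.47.8.31) does not contain 119.47.8.157
  119.47.8.160/27 (119.47.8.160 - 119.47.8.191) does not contain 119.47.8.157
  119.47.9.128/26 (119.47.9.128 - 119.47.9.191) does not contain 119.47.8.157
  247.47.8.128/25 (247.47.8.128 - 247.47.8.255) does not contain 119.47.8.157
  119.47.9.128/25 (119.47.9.128 - 119.47.9.255) does not contain 119.47.8.157
  119.47.40.0/21 (119.47.40.0 - 119.47.47.255) does not contain 119.47.8.157
  119.47.136.0/21 (119.47.136.0 - 119.47.143.255) does not contain 119.47.8.157
Longest matching prefix is /18 -> next hop R28.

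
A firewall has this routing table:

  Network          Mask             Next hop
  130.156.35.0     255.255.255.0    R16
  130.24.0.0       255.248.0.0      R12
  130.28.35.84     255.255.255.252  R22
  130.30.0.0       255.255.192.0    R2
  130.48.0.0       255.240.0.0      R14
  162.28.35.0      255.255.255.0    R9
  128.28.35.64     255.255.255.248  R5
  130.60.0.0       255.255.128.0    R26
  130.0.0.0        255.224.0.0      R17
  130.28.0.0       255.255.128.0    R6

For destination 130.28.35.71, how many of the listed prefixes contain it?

Prefixes containing 130.28.35.71:
  130.0.0.0/11 (130.0.0.0 - 130.31.255.255)
  130.24.0.0/13 (130.24.0.0 - 130.31.255.255)
  130.28.0.0/17 (130.28.0.0 - 130.28.127.255)
Total matching entries: 3.

3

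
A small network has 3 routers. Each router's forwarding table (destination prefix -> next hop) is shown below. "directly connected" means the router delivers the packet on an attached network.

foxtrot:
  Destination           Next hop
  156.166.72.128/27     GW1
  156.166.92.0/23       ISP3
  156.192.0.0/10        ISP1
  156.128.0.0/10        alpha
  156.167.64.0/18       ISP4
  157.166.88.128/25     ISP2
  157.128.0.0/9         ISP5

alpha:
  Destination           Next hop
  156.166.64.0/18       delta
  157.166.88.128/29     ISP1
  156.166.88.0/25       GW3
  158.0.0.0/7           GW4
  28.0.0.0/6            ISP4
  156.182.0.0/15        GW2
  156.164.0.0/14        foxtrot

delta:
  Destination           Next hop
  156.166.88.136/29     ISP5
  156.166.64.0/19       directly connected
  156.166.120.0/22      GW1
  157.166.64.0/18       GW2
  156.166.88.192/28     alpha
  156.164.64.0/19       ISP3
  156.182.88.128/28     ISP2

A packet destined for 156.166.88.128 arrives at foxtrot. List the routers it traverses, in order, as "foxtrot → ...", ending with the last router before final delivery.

foxtrot → alpha → delta

At foxtrot: longest match for 156.166.88.128 is 156.128.0.0/10 -> alpha
At alpha: longest match for 156.166.88.128 is 156.166.64.0/18 -> delta
At delta: longest match for 156.166.88.128 is 156.166.64.0/19 -> directly connected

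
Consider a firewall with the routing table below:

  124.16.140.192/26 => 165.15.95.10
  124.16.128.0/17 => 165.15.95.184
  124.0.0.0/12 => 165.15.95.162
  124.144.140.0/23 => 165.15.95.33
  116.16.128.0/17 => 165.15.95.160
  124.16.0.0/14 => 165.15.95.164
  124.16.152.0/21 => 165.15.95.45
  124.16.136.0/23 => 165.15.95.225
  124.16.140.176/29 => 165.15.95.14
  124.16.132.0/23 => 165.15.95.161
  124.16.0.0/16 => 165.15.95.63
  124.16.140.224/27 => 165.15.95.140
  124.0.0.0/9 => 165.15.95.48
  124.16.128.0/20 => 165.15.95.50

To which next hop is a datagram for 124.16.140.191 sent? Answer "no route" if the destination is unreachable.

Routes whose prefix contains 124.16.140.191:
  124.0.0.0/9 (124.0.0.0 - 124.127.255.255) -> 165.15.95.48
  124.16.0.0/14 (124.16.0.0 - 124.19.255.255) -> 165.15.95.164
  124.16.0.0/16 (124.16.0.0 - 124.16.255.255) -> 165.15.95.63
  124.16.128.0/17 (124.16.128.0 - 124.16.255.255) -> 165.15.95.184
  124.16.128.0/20 (124.16.128.0 - 124.16.143.255) -> 165.15.95.50
More-specific entries that do NOT match:
  124.16.140.176/29 (124.16.140.176 - 124.16.140.183) does not contain 124.16.140.191
  124.16.140.224/27 (124.16.140.224 - 124.16.140.255) does not contain 124.16.140.191
  124.16.140.192/26 (124.16.140.192 - 124.16.140.255) does not contain 124.16.140.191
  124.144.140.0/23 (124.144.140.0 - 124.144.141.255) does not contain 124.16.140.191
  124.16.136.0/23 (124.16.136.0 - 124.16.137.255) does not contain 124.16.140.191
  124.16.132.0/23 (124.16.132.0 - 124.16.133.255) does not contain 124.16.140.191
  124.16.152.0/21 (124.16.152.0 - 124.16.159.255) does not contain 124.16.140.191
Longest matching prefix is /20 -> next hop 165.15.95.50.

165.15.95.50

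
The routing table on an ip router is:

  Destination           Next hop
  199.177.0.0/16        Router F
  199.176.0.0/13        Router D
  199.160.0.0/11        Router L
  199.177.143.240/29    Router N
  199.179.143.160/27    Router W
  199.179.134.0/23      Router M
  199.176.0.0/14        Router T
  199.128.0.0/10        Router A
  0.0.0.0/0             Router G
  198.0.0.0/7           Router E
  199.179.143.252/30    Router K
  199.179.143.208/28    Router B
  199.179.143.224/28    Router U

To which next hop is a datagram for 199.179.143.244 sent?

Routes whose prefix contains 199.179.143.244:
  0.0.0.0/0 (default, matches everything) -> Router G
  198.0.0.0/7 (198.0.0.0 - 199.255.255.255) -> Router E
  199.128.0.0/10 (199.128.0.0 - 199.191.255.255) -> Router A
  199.160.0.0/11 (199.160.0.0 - 199.191.255.255) -> Router L
  199.176.0.0/13 (199.176.0.0 - 199.183.255.255) -> Router D
  199.176.0.0/14 (199.176.0.0 - 199.179.255.255) -> Router T
More-specific entries that do NOT match:
  199.179.143.252/30 (199.179.143.252 - 199.179.143.255) does not contain 199.179.143.244
  199.177.143.240/29 (199.177.143.240 - 199.177.143.247) does not contain 199.179.143.244
  199.179.143.208/28 (199.179.143.208 - 199.179.143.223) does not contain 199.179.143.244
  199.179.143.224/28 (199.179.143.224 - 199.179.143.239) does not contain 199.179.143.244
  199.179.143.160/27 (199.179.143.160 - 199.179.143.191) does not contain 199.179.143.244
  199.179.134.0/23 (199.179.134.0 - 199.179.135.255) does not contain 199.179.143.244
  199.177.0.0/16 (199.177.0.0 - 199.177.255.255) does not contain 199.179.143.244
Longest matching prefix is /14 -> next hop Router T.

Router T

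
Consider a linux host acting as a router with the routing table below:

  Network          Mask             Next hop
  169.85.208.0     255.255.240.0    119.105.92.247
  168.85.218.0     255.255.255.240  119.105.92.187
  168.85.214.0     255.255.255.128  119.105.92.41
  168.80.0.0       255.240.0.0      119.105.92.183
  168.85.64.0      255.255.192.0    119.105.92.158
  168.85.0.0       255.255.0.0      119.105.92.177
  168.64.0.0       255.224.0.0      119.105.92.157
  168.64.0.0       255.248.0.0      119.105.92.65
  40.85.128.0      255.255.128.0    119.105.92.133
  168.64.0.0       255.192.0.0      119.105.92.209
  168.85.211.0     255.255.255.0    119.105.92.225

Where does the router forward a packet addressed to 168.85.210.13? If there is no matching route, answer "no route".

119.105.92.177

Routes whose prefix contains 168.85.210.13:
  168.64.0.0/10 (168.64.0.0 - 168.127.255.255) -> 119.105.92.209
  168.64.0.0/11 (168.64.0.0 - 168.95.255.255) -> 119.105.92.157
  168.80.0.0/12 (168.80.0.0 - 168.95.255.255) -> 119.105.92.183
  168.85.0.0/16 (168.85.0.0 - 168.85.255.255) -> 119.105.92.177
More-specific entries that do NOT match:
  168.85.218.0/28 (168.85.218.0 - 168.85.218.15) does not contain 168.85.210.13
  168.85.214.0/25 (168.85.214.0 - 168.85.214.127) does not contain 168.85.210.13
  168.85.211.0/24 (168.85.211.0 - 168.85.211.255) does not contain 168.85.210.13
  169.85.208.0/20 (169.85.208.0 - 169.85.223.255) does not contain 168.85.210.13
  168.85.64.0/18 (168.85.64.0 - 168.85.127.255) does not contain 168.85.210.13
  40.85.128.0/17 (40.85.128.0 - 40.85.255.255) does not contain 168.85.210.13
Longest matching prefix is /16 -> next hop 119.105.92.177.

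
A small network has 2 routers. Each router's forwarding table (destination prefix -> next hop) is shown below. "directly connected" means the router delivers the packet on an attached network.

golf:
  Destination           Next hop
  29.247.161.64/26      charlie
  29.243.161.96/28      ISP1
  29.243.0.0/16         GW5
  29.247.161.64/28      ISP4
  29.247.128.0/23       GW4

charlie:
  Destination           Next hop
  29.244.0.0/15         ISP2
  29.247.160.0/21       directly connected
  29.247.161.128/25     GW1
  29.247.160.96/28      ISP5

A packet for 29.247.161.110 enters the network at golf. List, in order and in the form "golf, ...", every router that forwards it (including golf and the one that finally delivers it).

golf, charlie

At golf: longest match for 29.247.161.110 is 29.247.161.64/26 -> charlie
At charlie: longest match for 29.247.161.110 is 29.247.160.0/21 -> directly connected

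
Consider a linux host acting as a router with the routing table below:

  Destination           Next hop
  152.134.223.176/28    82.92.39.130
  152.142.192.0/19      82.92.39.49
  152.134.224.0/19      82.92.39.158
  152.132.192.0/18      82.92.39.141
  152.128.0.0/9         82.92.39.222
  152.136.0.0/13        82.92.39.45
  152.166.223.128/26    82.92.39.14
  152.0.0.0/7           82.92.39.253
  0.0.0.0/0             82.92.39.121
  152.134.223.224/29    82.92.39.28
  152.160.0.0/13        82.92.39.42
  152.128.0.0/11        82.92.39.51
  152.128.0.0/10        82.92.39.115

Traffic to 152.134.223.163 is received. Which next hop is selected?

82.92.39.51

Routes whose prefix contains 152.134.223.163:
  0.0.0.0/0 (default, matches everything) -> 82.92.39.121
  152.0.0.0/7 (152.0.0.0 - 153.255.255.255) -> 82.92.39.253
  152.128.0.0/9 (152.128.0.0 - 152.255.255.255) -> 82.92.39.222
  152.128.0.0/10 (152.128.0.0 - 152.191.255.255) -> 82.92.39.115
  152.128.0.0/11 (152.128.0.0 - 152.159.255.255) -> 82.92.39.51
More-specific entries that do NOT match:
  152.134.223.224/29 (152.134.223.224 - 152.134.223.231) does not contain 152.134.223.163
  152.134.223.176/28 (152.134.223.176 - 152.134.223.191) does not contain 152.134.223.163
  152.166.223.128/26 (152.166.223.128 - 152.166.223.191) does not contain 152.134.223.163
  152.142.192.0/19 (152.142.192.0 - 152.142.223.255) does not contain 152.134.223.163
  152.134.224.0/19 (152.134.224.0 - 152.134.255.255) does not contain 152.134.223.163
  152.132.192.0/18 (152.132.192.0 - 152.132.255.255) does not contain 152.134.223.163
  152.136.0.0/13 (152.136.0.0 - 152.143.255.255) does not contain 152.134.223.163
  152.160.0.0/13 (152.160.0.0 - 152.167.255.255) does not contain 152.134.223.163
Longest matching prefix is /11 -> next hop 82.92.39.51.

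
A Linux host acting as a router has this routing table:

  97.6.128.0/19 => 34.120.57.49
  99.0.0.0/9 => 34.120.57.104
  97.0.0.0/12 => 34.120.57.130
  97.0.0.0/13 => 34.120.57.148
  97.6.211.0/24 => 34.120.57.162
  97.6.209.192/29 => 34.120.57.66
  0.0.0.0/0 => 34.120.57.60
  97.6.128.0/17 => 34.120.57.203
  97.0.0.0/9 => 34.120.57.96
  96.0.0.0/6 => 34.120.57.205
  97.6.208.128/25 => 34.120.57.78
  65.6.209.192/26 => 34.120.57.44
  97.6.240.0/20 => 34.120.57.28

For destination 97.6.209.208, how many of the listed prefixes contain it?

Prefixes containing 97.6.209.208:
  0.0.0.0/0 (default, matches everything)
  96.0.0.0/6 (96.0.0.0 - 99.255.255.255)
  97.0.0.0/9 (97.0.0.0 - 97.127.255.255)
  97.0.0.0/12 (97.0.0.0 - 97.15.255.255)
  97.0.0.0/13 (97.0.0.0 - 97.7.255.255)
  97.6.128.0/17 (97.6.128.0 - 97.6.255.255)
Total matching entries: 6.

6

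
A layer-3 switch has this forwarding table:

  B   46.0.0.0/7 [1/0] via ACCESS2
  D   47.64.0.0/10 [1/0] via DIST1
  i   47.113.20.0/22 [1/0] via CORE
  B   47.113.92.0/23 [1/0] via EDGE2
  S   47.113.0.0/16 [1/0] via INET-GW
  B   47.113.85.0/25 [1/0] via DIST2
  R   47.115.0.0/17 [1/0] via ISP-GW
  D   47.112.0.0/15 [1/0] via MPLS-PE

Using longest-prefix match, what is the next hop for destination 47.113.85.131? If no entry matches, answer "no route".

INET-GW

Routes whose prefix contains 47.113.85.131:
  46.0.0.0/7 (46.0.0.0 - 47.255.255.255) -> ACCESS2
  47.64.0.0/10 (47.64.0.0 - 47.127.255.255) -> DIST1
  47.112.0.0/15 (47.112.0.0 - 47.113.255.255) -> MPLS-PE
  47.113.0.0/16 (47.113.0.0 - 47.113.255.255) -> INET-GW
More-specific entries that do NOT match:
  47.113.85.0/25 (47.113.85.0 - 47.113.85.127) does not contain 47.113.85.131
  47.113.92.0/23 (47.113.92.0 - 47.113.93.255) does not contain 47.113.85.131
  47.113.20.0/22 (47.113.20.0 - 47.113.23.255) does not contain 47.113.85.131
  47.115.0.0/17 (47.115.0.0 - 47.115.127.255) does not contain 47.113.85.131
Longest matching prefix is /16 -> next hop INET-GW.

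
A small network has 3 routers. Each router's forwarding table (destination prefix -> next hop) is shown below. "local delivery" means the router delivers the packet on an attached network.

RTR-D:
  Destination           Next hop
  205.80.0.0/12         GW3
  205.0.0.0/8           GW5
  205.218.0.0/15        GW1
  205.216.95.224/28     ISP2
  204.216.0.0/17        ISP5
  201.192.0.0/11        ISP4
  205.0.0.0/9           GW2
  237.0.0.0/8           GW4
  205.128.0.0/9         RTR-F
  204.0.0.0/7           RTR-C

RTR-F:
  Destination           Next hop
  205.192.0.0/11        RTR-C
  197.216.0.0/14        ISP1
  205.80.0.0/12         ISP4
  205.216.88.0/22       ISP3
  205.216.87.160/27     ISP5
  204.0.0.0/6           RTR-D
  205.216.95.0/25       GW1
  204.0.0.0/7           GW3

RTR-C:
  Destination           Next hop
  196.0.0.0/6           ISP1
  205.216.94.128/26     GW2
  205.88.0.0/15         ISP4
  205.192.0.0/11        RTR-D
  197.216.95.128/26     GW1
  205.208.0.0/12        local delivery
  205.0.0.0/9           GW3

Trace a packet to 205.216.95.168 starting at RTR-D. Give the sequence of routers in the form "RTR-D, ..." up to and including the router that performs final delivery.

RTR-D, RTR-F, RTR-C

At RTR-D: longest match for 205.216.95.168 is 205.128.0.0/9 -> RTR-F
At RTR-F: longest match for 205.216.95.168 is 205.192.0.0/11 -> RTR-C
At RTR-C: longest match for 205.216.95.168 is 205.208.0.0/12 -> local delivery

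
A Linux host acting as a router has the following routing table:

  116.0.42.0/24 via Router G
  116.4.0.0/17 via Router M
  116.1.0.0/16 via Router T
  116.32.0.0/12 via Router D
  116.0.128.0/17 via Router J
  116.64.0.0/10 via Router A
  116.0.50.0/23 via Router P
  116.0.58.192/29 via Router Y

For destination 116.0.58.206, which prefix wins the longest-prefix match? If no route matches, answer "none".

116.0.58.206 is outside every listed prefix and there is no default route.

none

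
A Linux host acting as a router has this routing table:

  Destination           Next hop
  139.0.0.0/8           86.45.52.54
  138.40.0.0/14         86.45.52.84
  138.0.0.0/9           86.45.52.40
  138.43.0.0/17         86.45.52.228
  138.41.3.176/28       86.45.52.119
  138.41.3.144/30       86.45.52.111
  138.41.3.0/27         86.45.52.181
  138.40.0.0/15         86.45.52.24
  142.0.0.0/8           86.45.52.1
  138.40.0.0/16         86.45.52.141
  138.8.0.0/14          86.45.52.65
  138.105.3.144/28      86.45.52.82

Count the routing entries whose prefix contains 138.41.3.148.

3

Prefixes containing 138.41.3.148:
  138.0.0.0/9 (138.0.0.0 - 138.127.255.255)
  138.40.0.0/14 (138.40.0.0 - 138.43.255.255)
  138.40.0.0/15 (138.40.0.0 - 138.41.255.255)
Total matching entries: 3.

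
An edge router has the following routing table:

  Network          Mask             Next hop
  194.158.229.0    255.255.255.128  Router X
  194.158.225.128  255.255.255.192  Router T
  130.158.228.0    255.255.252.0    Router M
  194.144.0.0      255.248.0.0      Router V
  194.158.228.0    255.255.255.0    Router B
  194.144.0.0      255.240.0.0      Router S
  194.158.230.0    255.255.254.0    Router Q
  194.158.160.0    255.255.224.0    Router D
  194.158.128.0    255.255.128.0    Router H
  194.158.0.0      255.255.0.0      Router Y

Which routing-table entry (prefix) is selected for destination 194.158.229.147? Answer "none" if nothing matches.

194.158.128.0/17

Entries matching 194.158.229.147:
  194.144.0.0/12 (194.144.0.0 - 194.159.255.255)
  194.158.0.0/16 (194.158.0.0 - 194.158.255.255)
  194.158.128.0/17 (194.158.128.0 - 194.158.255.255)
Most specific is 194.158.128.0/17.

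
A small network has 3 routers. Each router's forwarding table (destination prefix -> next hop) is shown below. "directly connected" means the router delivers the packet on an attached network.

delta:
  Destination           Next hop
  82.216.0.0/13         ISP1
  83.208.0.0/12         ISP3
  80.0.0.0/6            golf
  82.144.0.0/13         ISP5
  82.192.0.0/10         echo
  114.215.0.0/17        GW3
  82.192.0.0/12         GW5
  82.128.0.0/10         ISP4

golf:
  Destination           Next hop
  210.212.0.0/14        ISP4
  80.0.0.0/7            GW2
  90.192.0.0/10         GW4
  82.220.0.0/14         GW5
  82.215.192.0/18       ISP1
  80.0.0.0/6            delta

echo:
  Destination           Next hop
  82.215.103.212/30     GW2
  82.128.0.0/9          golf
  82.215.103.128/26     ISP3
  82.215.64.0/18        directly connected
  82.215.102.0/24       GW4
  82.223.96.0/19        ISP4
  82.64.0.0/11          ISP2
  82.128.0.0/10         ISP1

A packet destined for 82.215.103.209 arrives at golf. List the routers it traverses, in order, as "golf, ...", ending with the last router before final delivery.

At golf: longest match for 82.215.103.209 is 80.0.0.0/6 -> delta
At delta: longest match for 82.215.103.209 is 82.192.0.0/10 -> echo
At echo: longest match for 82.215.103.209 is 82.215.64.0/18 -> directly connected

golf, delta, echo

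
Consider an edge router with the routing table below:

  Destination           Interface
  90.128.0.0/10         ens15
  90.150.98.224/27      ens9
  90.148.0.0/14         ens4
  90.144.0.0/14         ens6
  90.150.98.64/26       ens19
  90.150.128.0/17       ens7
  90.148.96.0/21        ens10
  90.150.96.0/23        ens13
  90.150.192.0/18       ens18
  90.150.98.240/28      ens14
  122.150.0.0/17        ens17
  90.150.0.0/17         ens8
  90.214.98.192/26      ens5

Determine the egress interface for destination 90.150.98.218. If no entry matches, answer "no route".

Routes whose prefix contains 90.150.98.218:
  90.128.0.0/10 (90.128.0.0 - 90.191.255.255) -> ens15
  90.148.0.0/14 (90.148.0.0 - 90.151.255.255) -> ens4
  90.150.0.0/17 (90.150.0.0 - 90.150.127.255) -> ens8
More-specific entries that do NOT match:
  90.150.98.240/28 (90.150.98.240 - 90.150.98.255) does not contain 90.150.98.218
  90.150.98.224/27 (90.150.98.224 - 90.150.98.255) does not contain 90.150.98.218
  90.150.98.64/26 (90.150.98.64 - 90.150.98.127) does not contain 90.150.98.218
  90.214.98.192/26 (90.214.98.192 - 90.214.98.255) does not contain 90.150.98.218
  90.150.96.0/23 (90.150.96.0 - 90.150.97.255) does not contain 90.150.98.218
  90.148.96.0/21 (90.148.96.0 - 90.148.103.255) does not contain 90.150.98.218
  90.150.192.0/18 (90.150.192.0 - 90.150.255.255) does not contain 90.150.98.218
Longest matching prefix is /17 -> interface ens8.

ens8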